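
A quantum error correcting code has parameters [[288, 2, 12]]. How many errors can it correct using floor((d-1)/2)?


Code parameters: [[288, 2, 12]], distance d = 12.
Number of correctable errors = floor((d-1)/2)
= floor((12 - 1)/2)
= floor(11/2)
= 5

5


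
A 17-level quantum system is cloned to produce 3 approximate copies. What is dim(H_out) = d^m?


Output space = H^(tensor 3) where dim(H) = 17
dim = 17^3
= 289 (after 2 factors)
= 4913 (after 3 factors)
= 4913

4913


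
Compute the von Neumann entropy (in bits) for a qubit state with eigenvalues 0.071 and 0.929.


S = -p*log2(p) - (1-p)*log2(1-p)
p = 0.0710, 1-p = 0.9290
= -0.0710 * log2(0.0710) - 0.9290 * log2(0.9290)
= -(-0.2709) - (-0.0987)
= 0.3696

0.3696


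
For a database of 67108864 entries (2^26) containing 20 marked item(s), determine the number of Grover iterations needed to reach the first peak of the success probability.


After j Grover iterations the success probability is P(j) = sin^2((2j+1)*theta), where sin(theta) = sqrt(k/N).
N = 2^26 = 67108864, k = 20
sin(theta) = sqrt(k/N) = 0.0005459150336
theta = arcsin(sqrt(k/N)) = 0.0005459150607 rad
P(j) reaches its first maximum when (2j+1)*theta is as close as possible to pi/2, i.e. j = round(pi/(4*theta) - 1/2).
pi/(4*theta) - 1/2 = 1438.1820
(For comparison, the common estimate pi/4 * sqrt(N/k) = 1438.6821; the exact maximiser is used here.)
Optimal iterations = 1438

1438


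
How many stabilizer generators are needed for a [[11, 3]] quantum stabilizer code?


For an [[n,k]] stabilizer code:
Number of stabilizer generators = n - k
= 11 - 3
= 8

8


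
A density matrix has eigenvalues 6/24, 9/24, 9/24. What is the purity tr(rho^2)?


tr(rho^2) = sum of eigenvalues squared
= (6/24)^2 + (9/24)^2 + (9/24)^2
= (36 + 81 + 81) / 576
= 198/576
= 0.3438

0.3438


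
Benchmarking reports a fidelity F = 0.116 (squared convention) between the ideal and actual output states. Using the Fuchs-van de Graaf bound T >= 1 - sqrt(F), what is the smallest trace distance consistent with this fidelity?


Fuchs-van de Graaf (squared-fidelity convention): 1 - sqrt(F) <= T <= sqrt(1 - F).
Lower bound: T >= 1 - sqrt(F)
sqrt(F) = sqrt(0.116) = 0.3406
T >= 1 - 0.3406
T >= 0.6594

0.6594


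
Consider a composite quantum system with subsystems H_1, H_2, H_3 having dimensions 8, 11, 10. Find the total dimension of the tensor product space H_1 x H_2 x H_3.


dim(H_1 x H_2 x H_3) = 8 * 11 * 10
= 88 * 10
= 880

880


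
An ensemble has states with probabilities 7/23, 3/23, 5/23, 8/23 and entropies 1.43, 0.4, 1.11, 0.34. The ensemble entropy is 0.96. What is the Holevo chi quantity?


chi = S(rho) - sum_i p_i * S(rho_i)
Weighted entropy = 7/23 * 1.43 + 3/23 * 0.4 + 5/23 * 1.11 + 8/23 * 0.34
= 0.8470
chi = 0.96 - 0.8470
= 0.1130

0.1130


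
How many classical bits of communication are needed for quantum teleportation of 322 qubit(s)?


Quantum teleportation requires 2 classical bits per qubit teleported.
322 qubit(s) -> 2 * 322 = 644 classical bits

644


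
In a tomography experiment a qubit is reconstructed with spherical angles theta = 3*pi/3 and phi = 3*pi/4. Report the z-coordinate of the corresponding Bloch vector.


theta = 3.1416, phi = 2.3562
r_z = cos(theta) = -1.0000

-1.0000


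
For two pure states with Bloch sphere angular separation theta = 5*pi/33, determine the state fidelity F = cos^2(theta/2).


For states separated by angle theta on Bloch sphere:
F = cos^2(theta/2)
theta = 5*pi/33 = 0.4760
theta/2 = 0.2380
cos(theta/2) = 0.9718
F = 0.9444

0.9444


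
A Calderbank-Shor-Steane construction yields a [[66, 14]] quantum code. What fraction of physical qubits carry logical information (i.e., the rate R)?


Code rate R = k/n
= 14/66
= 0.2121

0.2121


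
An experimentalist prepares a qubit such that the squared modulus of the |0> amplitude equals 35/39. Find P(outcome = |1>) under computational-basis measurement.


|alpha|^2 = 35/39 = 0.8974
|beta|^2 = 1 - 35/39 = 4/39 = 0.1026
P(|1>) = |beta|^2 = 0.1026

0.1026


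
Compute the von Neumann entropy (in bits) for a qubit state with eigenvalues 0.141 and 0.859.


S = -p*log2(p) - (1-p)*log2(1-p)
p = 0.1410, 1-p = 0.8590
= -0.1410 * log2(0.1410) - 0.8590 * log2(0.8590)
= -(-0.3985) - (-0.1884)
= 0.5869

0.5869


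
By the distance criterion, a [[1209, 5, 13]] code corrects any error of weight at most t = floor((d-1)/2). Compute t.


Code parameters: [[1209, 5, 13]], distance d = 13.
Number of correctable errors = floor((d-1)/2)
= floor((13 - 1)/2)
= floor(12/2)
= 6

6


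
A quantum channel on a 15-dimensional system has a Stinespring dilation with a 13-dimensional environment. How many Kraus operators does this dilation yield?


Tracing out the environment in an orthonormal basis {|i>_E} gives Kraus operators K_i = <i|_E U |0>_E.
Number of Kraus operators = dim(H_env) = d_env
= 13

13


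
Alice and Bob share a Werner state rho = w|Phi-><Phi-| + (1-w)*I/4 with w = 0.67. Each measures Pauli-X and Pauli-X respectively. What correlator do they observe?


|Phi-> = (|00> - |11>)/sqrt(2)
For the pure Bell state, <X_A X_B> = -1 (Bell-state Pauli correlator).
The maximally-mixed part I/4 has tr(I/4 * P tensor P) = 0 for any traceless Pauli P.
So <X_A X_B>_rho = w * (-1) + (1 - w) * 0
= 0.67 * (-1)
= -0.6700

-0.6700


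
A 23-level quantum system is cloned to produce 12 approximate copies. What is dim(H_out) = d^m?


Output space = H^(tensor 12) where dim(H) = 23
dim = 23^12
= 529 (after 2 factors)
= 12167 (after 3 factors)
= 279841 (after 4 factors)
= 6436343 (after 5 factors)
= 148035889 (after 6 factors)
= 3404825447 (after 7 factors)
= 78310985281 (after 8 factors)
= 1801152661463 (after 9 factors)
= 41426511213649 (after 10 factors)
= 952809757913927 (after 11 factors)
= 21914624432020321 (after 12 factors)
= 21914624432020321

21914624432020321


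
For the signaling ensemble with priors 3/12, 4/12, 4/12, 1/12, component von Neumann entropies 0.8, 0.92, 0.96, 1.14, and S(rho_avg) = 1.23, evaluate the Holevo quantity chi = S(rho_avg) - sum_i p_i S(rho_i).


chi = S(rho) - sum_i p_i * S(rho_i)
Weighted entropy = 3/12 * 0.8 + 4/12 * 0.92 + 4/12 * 0.96 + 1/12 * 1.14
= 0.9217
chi = 1.23 - 0.9217
= 0.3083

0.3083


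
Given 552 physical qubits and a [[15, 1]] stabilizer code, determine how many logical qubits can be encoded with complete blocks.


Each code block uses 15 physical qubits for 1 logical qubit(s).
Number of complete blocks = floor(552 / 15) = 36
Logical qubits = 36 * 1
= 36

36


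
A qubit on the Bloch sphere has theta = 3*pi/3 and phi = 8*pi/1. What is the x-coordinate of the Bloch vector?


theta = 3.1416, phi = 25.1327
r_x = sin(theta)*cos(phi) = 0.0000 * 1.0000
r_x = 0.0000

0.0000


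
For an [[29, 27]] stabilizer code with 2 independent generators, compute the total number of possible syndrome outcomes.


Each stabilizer generator gives a binary (+1 or -1) measurement outcome.
With 2 independent generators:
Total syndromes = 2^2
= 4

4


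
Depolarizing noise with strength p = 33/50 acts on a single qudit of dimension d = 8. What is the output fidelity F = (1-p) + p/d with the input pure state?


F = (1-p) + p/d
= (1 - 0.6600) + 0.6600/8
= 0.3400 + 0.0825
= 0.4225

0.4225


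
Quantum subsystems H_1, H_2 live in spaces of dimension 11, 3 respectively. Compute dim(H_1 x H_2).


dim(H_1 x H_2) = 11 * 3
= 33

33


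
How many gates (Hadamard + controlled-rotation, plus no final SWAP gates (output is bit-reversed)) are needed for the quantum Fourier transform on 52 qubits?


Hadamard gates: 52
Controlled rotations: n*(n-1)/2 = 52*51/2 = 1326
SWAP gates: 0 (omitted)
Total = 52 + 1326
= 1378

1378


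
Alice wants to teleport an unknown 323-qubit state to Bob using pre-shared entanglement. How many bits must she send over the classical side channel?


Quantum teleportation requires 2 classical bits per qubit teleported.
323 qubit(s) -> 2 * 323 = 646 classical bits

646


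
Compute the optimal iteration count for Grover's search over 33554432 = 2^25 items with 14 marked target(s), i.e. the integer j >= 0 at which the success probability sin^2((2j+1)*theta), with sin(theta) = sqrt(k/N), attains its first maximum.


After j Grover iterations the success probability is P(j) = sin^2((2j+1)*theta), where sin(theta) = sqrt(k/N).
N = 2^25 = 33554432, k = 14
sin(theta) = sqrt(k/N) = 0.0006459353787
theta = arcsin(sqrt(k/N)) = 0.0006459354236 rad
P(j) reaches its first maximum when (2j+1)*theta is as close as possible to pi/2, i.e. j = round(pi/(4*theta) - 1/2).
pi/(4*theta) - 1/2 = 1215.4082
(For comparison, the common estimate pi/4 * sqrt(N/k) = 1215.9083; the exact maximiser is used here.)
Optimal iterations = 1215

1215


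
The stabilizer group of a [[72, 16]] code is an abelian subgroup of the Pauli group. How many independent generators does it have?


For an [[n,k]] stabilizer code:
Number of stabilizer generators = n - k
= 72 - 16
= 56

56


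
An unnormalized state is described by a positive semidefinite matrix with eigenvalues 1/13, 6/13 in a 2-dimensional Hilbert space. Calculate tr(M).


tr(M) = sum of eigenvalues
= 1/13 + 6/13
= 7/13
= 0.5385

0.5385


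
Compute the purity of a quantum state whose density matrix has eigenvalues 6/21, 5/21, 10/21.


tr(rho^2) = sum of eigenvalues squared
= (6/21)^2 + (5/21)^2 + (10/21)^2
= (36 + 25 + 100) / 441
= 161/441
= 0.3651

0.3651


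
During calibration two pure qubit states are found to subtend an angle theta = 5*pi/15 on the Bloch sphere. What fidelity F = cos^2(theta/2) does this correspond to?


For states separated by angle theta on Bloch sphere:
F = cos^2(theta/2)
theta = 5*pi/15 = 1.0472
theta/2 = 0.5236
cos(theta/2) = 0.8660
F = 0.7500

0.7500


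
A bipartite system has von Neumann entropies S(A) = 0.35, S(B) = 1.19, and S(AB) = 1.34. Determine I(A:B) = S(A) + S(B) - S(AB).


I(A:B) = S(A) + S(B) - S(AB)
= 0.35 + 1.19 - 1.34
= 0.2000

0.2000


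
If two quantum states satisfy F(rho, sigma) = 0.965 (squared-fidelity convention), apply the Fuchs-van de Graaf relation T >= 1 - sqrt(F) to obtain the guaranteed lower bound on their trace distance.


Fuchs-van de Graaf (squared-fidelity convention): 1 - sqrt(F) <= T <= sqrt(1 - F).
Lower bound: T >= 1 - sqrt(F)
sqrt(F) = sqrt(0.965) = 0.9823
T >= 1 - 0.9823
T >= 0.0177

0.0177


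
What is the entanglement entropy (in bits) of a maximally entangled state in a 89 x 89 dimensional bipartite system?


For a maximally entangled state in d x d:
S = log2(d) = log2(89)
= 6.4757

6.4757


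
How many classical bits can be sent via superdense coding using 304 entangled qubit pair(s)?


Superdense coding allows 2 classical bits per shared entangled pair.
304 pair(s) -> 2 * 304 = 608 classical bits

608


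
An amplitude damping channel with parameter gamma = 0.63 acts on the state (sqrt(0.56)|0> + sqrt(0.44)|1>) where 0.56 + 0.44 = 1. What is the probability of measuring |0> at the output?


For amplitude damping with parameter gamma on state sqrt(a)|0> + sqrt(b)|1>:
alpha^2 = 0.56, beta^2 = 0.44
P(|0>) = alpha^2 + gamma * beta^2
= 0.56 + 0.63 * 0.44
= 0.56 + 0.2772
= 0.8372

0.8372


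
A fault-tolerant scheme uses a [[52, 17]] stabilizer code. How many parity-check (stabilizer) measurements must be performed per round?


For an [[n,k]] stabilizer code:
Number of stabilizer generators = n - k
= 52 - 17
= 35

35


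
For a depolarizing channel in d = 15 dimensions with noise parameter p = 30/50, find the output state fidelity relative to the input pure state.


F = (1-p) + p/d
= (1 - 0.6000) + 0.6000/15
= 0.4000 + 0.0400
= 0.4400

0.4400


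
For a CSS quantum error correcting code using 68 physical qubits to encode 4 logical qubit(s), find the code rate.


Code rate R = k/n
= 4/68
= 0.0588

0.0588


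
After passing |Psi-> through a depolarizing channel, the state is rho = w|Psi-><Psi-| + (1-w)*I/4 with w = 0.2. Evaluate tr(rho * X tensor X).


|Psi-> = (|01> - |10>)/sqrt(2)
For the pure Bell state, <X_A X_B> = -1 (Bell-state Pauli correlator).
The maximally-mixed part I/4 has tr(I/4 * P tensor P) = 0 for any traceless Pauli P.
So <X_A X_B>_rho = w * (-1) + (1 - w) * 0
= 0.2 * (-1)
= -0.2000

-0.2000


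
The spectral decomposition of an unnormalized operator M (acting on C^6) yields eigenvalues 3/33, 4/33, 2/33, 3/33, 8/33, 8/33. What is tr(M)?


tr(M) = sum of eigenvalues
= 3/33 + 4/33 + 2/33 + 3/33 + 8/33 + 8/33
= 28/33
= 0.8485

0.8485


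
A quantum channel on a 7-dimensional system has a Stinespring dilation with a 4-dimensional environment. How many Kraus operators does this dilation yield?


Tracing out the environment in an orthonormal basis {|i>_E} gives Kraus operators K_i = <i|_E U |0>_E.
Number of Kraus operators = dim(H_env) = d_env
= 4

4


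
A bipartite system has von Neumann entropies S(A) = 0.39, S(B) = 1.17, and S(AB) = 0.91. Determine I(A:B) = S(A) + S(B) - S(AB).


I(A:B) = S(A) + S(B) - S(AB)
= 0.39 + 1.17 - 0.91
= 0.6500

0.6500


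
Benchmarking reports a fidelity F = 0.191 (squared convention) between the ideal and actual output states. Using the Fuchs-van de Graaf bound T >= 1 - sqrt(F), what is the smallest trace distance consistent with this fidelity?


Fuchs-van de Graaf (squared-fidelity convention): 1 - sqrt(F) <= T <= sqrt(1 - F).
Lower bound: T >= 1 - sqrt(F)
sqrt(F) = sqrt(0.191) = 0.4370
T >= 1 - 0.4370
T >= 0.5630

0.5630


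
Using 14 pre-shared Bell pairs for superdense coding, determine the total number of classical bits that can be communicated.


Superdense coding allows 2 classical bits per shared entangled pair.
14 pair(s) -> 2 * 14 = 28 classical bits

28


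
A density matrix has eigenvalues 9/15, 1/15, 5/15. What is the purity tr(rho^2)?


tr(rho^2) = sum of eigenvalues squared
= (9/15)^2 + (1/15)^2 + (5/15)^2
= (81 + 1 + 25) / 225
= 107/225
= 0.4756

0.4756


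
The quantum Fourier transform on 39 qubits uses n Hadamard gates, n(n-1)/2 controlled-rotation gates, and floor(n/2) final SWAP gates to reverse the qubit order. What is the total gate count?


Hadamard gates: 39
Controlled rotations: n*(n-1)/2 = 39*38/2 = 741
SWAP gates: floor(n/2) = floor(39/2) = 19
Total = 39 + 741 + 19
= 799

799


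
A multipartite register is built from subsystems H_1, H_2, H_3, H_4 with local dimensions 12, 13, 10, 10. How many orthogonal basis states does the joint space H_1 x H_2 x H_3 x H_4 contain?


dim(H_1 x H_2 x H_3 x H_4) = 12 * 13 * 10 * 10
= 156 * 10 * 10
= 1560 * 10
= 15600

15600


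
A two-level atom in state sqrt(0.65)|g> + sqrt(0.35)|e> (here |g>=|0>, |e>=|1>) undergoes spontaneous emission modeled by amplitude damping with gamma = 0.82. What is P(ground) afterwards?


For amplitude damping with parameter gamma on state sqrt(a)|0> + sqrt(b)|1>:
alpha^2 = 0.65, beta^2 = 0.35
P(|0>) = alpha^2 + gamma * beta^2
= 0.65 + 0.82 * 0.35
= 0.65 + 0.2870
= 0.9370

0.9370


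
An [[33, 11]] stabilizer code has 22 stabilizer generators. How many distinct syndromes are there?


Each stabilizer generator gives a binary (+1 or -1) measurement outcome.
With 22 independent generators:
Total syndromes = 2^22
= 4194304

4194304


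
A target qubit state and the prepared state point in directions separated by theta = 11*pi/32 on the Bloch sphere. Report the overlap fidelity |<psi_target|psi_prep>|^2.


For states separated by angle theta on Bloch sphere:
F = cos^2(theta/2)
theta = 11*pi/32 = 1.0799
theta/2 = 0.5400
cos(theta/2) = 0.8577
F = 0.7357

0.7357


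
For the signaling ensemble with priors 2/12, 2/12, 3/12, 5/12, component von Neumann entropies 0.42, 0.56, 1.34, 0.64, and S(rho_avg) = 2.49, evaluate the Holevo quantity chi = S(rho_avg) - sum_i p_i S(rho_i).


chi = S(rho) - sum_i p_i * S(rho_i)
Weighted entropy = 2/12 * 0.42 + 2/12 * 0.56 + 3/12 * 1.34 + 5/12 * 0.64
= 0.7650
chi = 2.49 - 0.7650
= 1.7250

1.7250


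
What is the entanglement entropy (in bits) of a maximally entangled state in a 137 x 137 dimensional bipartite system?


For a maximally entangled state in d x d:
S = log2(d) = log2(137)
= 7.0980

7.0980


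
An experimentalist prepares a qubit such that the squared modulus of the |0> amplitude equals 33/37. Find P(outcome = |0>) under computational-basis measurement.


|alpha|^2 = 33/37 = 0.8919
|beta|^2 = 1 - 33/37 = 4/37 = 0.1081
P(|0>) = |alpha|^2 = 0.8919

0.8919


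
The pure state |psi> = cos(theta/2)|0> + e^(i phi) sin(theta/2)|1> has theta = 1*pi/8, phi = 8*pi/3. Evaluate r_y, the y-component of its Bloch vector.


theta = 0.3927, phi = 8.3776
r_y = sin(theta)*sin(phi) = 0.3827 * 0.8660
r_y = 0.3314

0.3314


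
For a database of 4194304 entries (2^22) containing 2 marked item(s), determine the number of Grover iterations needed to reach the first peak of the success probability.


After j Grover iterations the success probability is P(j) = sin^2((2j+1)*theta), where sin(theta) = sqrt(k/N).
N = 2^22 = 4194304, k = 2
sin(theta) = sqrt(k/N) = 0.000690533966
theta = arcsin(sqrt(k/N)) = 0.0006905340209 rad
P(j) reaches its first maximum when (2j+1)*theta is as close as possible to pi/2, i.e. j = round(pi/(4*theta) - 1/2).
pi/(4*theta) - 1/2 = 1136.8779
(For comparison, the common estimate pi/4 * sqrt(N/k) = 1137.3780; the exact maximiser is used here.)
Optimal iterations = 1137

1137


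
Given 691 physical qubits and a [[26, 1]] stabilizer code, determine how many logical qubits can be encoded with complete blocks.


Each code block uses 26 physical qubits for 1 logical qubit(s).
Number of complete blocks = floor(691 / 26) = 26
Logical qubits = 26 * 1
= 26

26


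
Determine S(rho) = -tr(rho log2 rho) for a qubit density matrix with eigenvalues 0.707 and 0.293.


S = -p*log2(p) - (1-p)*log2(1-p)
p = 0.7070, 1-p = 0.2930
= -0.7070 * log2(0.7070) - 0.2930 * log2(0.2930)
= -(-0.3537) - (-0.5189)
= 0.8726

0.8726


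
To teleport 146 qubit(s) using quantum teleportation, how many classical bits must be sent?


Quantum teleportation requires 2 classical bits per qubit teleported.
146 qubit(s) -> 2 * 146 = 292 classical bits

292


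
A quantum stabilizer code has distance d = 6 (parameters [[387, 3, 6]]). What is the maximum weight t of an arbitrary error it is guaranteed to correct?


Code parameters: [[387, 3, 6]], distance d = 6.
Number of correctable errors = floor((d-1)/2)
= floor((6 - 1)/2)
= floor(5/2)
= 2

2


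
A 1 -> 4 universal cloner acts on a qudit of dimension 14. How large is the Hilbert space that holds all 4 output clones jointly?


Output space = H^(tensor 4) where dim(H) = 14
dim = 14^4
= 196 (after 2 factors)
= 2744 (after 3 factors)
= 38416 (after 4 factors)
= 38416

38416


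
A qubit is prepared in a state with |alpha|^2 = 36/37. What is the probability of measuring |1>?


|alpha|^2 = 36/37 = 0.9730
|beta|^2 = 1 - 36/37 = 1/37 = 0.0270
P(|1>) = |beta|^2 = 0.0270

0.0270


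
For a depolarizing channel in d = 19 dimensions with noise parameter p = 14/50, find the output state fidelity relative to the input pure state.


F = (1-p) + p/d
= (1 - 0.2800) + 0.2800/19
= 0.7200 + 0.0147
= 0.7347

0.7347


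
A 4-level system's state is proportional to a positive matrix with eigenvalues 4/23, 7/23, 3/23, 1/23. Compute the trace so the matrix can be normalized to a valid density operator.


tr(M) = sum of eigenvalues
= 4/23 + 7/23 + 3/23 + 1/23
= 15/23
= 0.6522

0.6522


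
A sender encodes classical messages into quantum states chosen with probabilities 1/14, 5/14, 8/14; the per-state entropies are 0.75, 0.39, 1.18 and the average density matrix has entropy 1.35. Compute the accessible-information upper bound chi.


chi = S(rho) - sum_i p_i * S(rho_i)
Weighted entropy = 1/14 * 0.75 + 5/14 * 0.39 + 8/14 * 1.18
= 0.8671
chi = 1.35 - 0.8671
= 0.4829

0.4829


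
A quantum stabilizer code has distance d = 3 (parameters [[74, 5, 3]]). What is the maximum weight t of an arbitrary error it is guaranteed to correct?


Code parameters: [[74, 5, 3]], distance d = 3.
Number of correctable errors = floor((d-1)/2)
= floor((3 - 1)/2)
= floor(2/2)
= 1

1


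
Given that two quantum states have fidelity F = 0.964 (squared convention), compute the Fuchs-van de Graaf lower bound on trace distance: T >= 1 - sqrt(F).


Fuchs-van de Graaf (squared-fidelity convention): 1 - sqrt(F) <= T <= sqrt(1 - F).
Lower bound: T >= 1 - sqrt(F)
sqrt(F) = sqrt(0.964) = 0.9818
T >= 1 - 0.9818
T >= 0.0182

0.0182


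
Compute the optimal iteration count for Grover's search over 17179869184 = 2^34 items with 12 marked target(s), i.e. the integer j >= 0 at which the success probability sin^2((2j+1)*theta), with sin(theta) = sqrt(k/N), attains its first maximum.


After j Grover iterations the success probability is P(j) = sin^2((2j+1)*theta), where sin(theta) = sqrt(k/N).
N = 2^34 = 17179869184, k = 12
sin(theta) = sqrt(k/N) = 2.642899792e-05
theta = arcsin(sqrt(k/N)) = 2.642899792e-05 rad
P(j) reaches its first maximum when (2j+1)*theta is as close as possible to pi/2, i.e. j = round(pi/(4*theta) - 1/2).
pi/(4*theta) - 1/2 = 29716.7888
(For comparison, the common estimate pi/4 * sqrt(N/k) = 29717.2888; the exact maximiser is used here.)
Optimal iterations = 29717

29717


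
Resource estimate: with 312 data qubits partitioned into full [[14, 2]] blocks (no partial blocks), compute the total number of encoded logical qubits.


Each code block uses 14 physical qubits for 2 logical qubit(s).
Number of complete blocks = floor(312 / 14) = 22
Logical qubits = 22 * 2
= 44

44


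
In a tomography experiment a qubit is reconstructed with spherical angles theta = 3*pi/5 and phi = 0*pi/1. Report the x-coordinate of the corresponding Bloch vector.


theta = 1.8850, phi = 0.0000
r_x = sin(theta)*cos(phi) = 0.9511 * 1.0000
r_x = 0.9511

0.9511


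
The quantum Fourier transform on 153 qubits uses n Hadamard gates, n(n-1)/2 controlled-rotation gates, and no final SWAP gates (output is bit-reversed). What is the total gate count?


Hadamard gates: 153
Controlled rotations: n*(n-1)/2 = 153*152/2 = 11628
SWAP gates: 0 (omitted)
Total = 153 + 11628
= 11781

11781


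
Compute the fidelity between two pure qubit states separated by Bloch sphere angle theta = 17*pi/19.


For states separated by angle theta on Bloch sphere:
F = cos^2(theta/2)
theta = 17*pi/19 = 2.8109
theta/2 = 1.4054
cos(theta/2) = 0.1646
F = 0.0271

0.0271


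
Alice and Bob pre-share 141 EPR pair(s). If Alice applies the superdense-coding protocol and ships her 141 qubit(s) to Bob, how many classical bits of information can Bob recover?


Superdense coding allows 2 classical bits per shared entangled pair.
141 pair(s) -> 2 * 141 = 282 classical bits

282


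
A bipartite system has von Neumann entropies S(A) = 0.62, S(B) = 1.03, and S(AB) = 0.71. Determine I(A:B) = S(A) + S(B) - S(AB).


I(A:B) = S(A) + S(B) - S(AB)
= 0.62 + 1.03 - 0.71
= 0.9400

0.9400


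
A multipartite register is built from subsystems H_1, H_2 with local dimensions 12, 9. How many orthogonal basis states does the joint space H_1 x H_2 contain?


dim(H_1 x H_2) = 12 * 9
= 108

108


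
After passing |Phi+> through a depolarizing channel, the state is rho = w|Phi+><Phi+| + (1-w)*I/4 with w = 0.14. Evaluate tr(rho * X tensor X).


|Phi+> = (|00> + |11>)/sqrt(2)
For the pure Bell state, <X_A X_B> = +1 (Bell-state Pauli correlator).
The maximally-mixed part I/4 has tr(I/4 * P tensor P) = 0 for any traceless Pauli P.
So <X_A X_B>_rho = w * (+1) + (1 - w) * 0
= 0.14 * (+1)
= 0.1400

0.1400


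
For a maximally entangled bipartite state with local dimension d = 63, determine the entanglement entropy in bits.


For a maximally entangled state in d x d:
S = log2(d) = log2(63)
= 5.9773

5.9773


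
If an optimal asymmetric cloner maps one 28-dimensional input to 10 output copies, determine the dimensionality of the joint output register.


Output space = H^(tensor 10) where dim(H) = 28
dim = 28^10
= 784 (after 2 factors)
= 21952 (after 3 factors)
= 614656 (after 4 factors)
= 17210368 (after 5 factors)
= 481890304 (after 6 factors)
= 13492928512 (after 7 factors)
= 377801998336 (after 8 factors)
= 10578455953408 (after 9 factors)
= 296196766695424 (after 10 factors)
= 296196766695424

296196766695424


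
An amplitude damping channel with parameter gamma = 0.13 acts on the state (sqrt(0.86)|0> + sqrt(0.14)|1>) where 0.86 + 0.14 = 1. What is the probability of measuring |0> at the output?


For amplitude damping with parameter gamma on state sqrt(a)|0> + sqrt(b)|1>:
alpha^2 = 0.86, beta^2 = 0.14
P(|0>) = alpha^2 + gamma * beta^2
= 0.86 + 0.13 * 0.14
= 0.86 + 0.0182
= 0.8782

0.8782


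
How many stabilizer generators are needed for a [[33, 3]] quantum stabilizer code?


For an [[n,k]] stabilizer code:
Number of stabilizer generators = n - k
= 33 - 3
= 30

30


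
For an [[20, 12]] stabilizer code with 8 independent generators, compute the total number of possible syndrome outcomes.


Each stabilizer generator gives a binary (+1 or -1) measurement outcome.
With 8 independent generators:
Total syndromes = 2^8
= 256

256


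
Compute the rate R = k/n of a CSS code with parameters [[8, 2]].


Code rate R = k/n
= 2/8
= 0.2500

0.2500


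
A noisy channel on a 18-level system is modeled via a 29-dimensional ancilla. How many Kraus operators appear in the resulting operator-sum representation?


Tracing out the environment in an orthonormal basis {|i>_E} gives Kraus operators K_i = <i|_E U |0>_E.
Number of Kraus operators = dim(H_env) = d_env
= 29

29


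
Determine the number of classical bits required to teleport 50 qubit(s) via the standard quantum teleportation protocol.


Quantum teleportation requires 2 classical bits per qubit teleported.
50 qubit(s) -> 2 * 50 = 100 classical bits

100


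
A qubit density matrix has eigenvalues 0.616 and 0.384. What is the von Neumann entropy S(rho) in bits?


S = -p*log2(p) - (1-p)*log2(1-p)
p = 0.6160, 1-p = 0.3840
= -0.6160 * log2(0.6160) - 0.3840 * log2(0.3840)
= -(-0.4306) - (-0.5302)
= 0.9608

0.9608


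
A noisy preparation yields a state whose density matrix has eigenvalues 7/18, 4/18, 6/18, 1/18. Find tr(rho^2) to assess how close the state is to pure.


tr(rho^2) = sum of eigenvalues squared
= (7/18)^2 + (4/18)^2 + (6/18)^2 + (1/18)^2
= (49 + 16 + 36 + 1) / 324
= 102/324
= 0.3148

0.3148


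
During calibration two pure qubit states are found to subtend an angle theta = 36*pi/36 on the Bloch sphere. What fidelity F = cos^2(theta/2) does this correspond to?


For states separated by angle theta on Bloch sphere:
F = cos^2(theta/2)
theta = 36*pi/36 = 3.1416
theta/2 = 1.5708
cos(theta/2) = 0.0000
F = 0.0000

0.0000


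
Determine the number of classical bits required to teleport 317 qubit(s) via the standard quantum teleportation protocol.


Quantum teleportation requires 2 classical bits per qubit teleported.
317 qubit(s) -> 2 * 317 = 634 classical bits

634


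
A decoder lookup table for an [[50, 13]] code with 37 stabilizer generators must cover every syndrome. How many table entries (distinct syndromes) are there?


Each stabilizer generator gives a binary (+1 or -1) measurement outcome.
With 37 independent generators:
Total syndromes = 2^37
= 137438953472

137438953472


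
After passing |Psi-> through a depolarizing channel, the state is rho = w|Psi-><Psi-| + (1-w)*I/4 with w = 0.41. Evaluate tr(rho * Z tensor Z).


|Psi-> = (|01> - |10>)/sqrt(2)
For the pure Bell state, <Z_A Z_B> = -1 (Bell-state Pauli correlator).
The maximally-mixed part I/4 has tr(I/4 * P tensor P) = 0 for any traceless Pauli P.
So <Z_A Z_B>_rho = w * (-1) + (1 - w) * 0
= 0.41 * (-1)
= -0.4100

-0.4100


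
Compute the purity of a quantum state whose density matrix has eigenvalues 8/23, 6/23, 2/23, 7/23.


tr(rho^2) = sum of eigenvalues squared
= (8/23)^2 + (6/23)^2 + (2/23)^2 + (7/23)^2
= (64 + 36 + 4 + 49) / 529
= 153/529
= 0.2892

0.2892


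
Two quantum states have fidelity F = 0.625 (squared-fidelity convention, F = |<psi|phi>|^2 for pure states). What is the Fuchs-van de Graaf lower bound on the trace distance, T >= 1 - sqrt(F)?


Fuchs-van de Graaf (squared-fidelity convention): 1 - sqrt(F) <= T <= sqrt(1 - F).
Lower bound: T >= 1 - sqrt(F)
sqrt(F) = sqrt(0.625) = 0.7906
T >= 1 - 0.7906
T >= 0.2094

0.2094


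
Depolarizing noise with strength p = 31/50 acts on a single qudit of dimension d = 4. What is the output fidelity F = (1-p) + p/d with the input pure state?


F = (1-p) + p/d
= (1 - 0.6200) + 0.6200/4
= 0.3800 + 0.1550
= 0.5350

0.5350


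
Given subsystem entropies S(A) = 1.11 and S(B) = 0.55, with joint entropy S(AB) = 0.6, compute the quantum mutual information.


I(A:B) = S(A) + S(B) - S(AB)
= 1.11 + 0.55 - 0.6
= 1.0600

1.0600


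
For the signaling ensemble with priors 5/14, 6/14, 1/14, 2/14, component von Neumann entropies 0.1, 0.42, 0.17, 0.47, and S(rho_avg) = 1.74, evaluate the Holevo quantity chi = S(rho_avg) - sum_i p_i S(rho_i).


chi = S(rho) - sum_i p_i * S(rho_i)
Weighted entropy = 5/14 * 0.1 + 6/14 * 0.42 + 1/14 * 0.17 + 2/14 * 0.47
= 0.2950
chi = 1.74 - 0.2950
= 1.4450

1.4450


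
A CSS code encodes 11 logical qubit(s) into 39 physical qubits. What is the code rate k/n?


Code rate R = k/n
= 11/39
= 0.2821

0.2821


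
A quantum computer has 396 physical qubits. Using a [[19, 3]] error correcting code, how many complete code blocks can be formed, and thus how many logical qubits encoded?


Each code block uses 19 physical qubits for 3 logical qubit(s).
Number of complete blocks = floor(396 / 19) = 20
Logical qubits = 20 * 3
= 60

60


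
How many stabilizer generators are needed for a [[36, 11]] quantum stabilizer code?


For an [[n,k]] stabilizer code:
Number of stabilizer generators = n - k
= 36 - 11
= 25

25


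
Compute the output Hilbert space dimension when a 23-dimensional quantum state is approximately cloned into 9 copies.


Output space = H^(tensor 9) where dim(H) = 23
dim = 23^9
= 529 (after 2 factors)
= 12167 (after 3 factors)
= 279841 (after 4 factors)
= 6436343 (after 5 factors)
= 148035889 (after 6 factors)
= 3404825447 (after 7 factors)
= 78310985281 (after 8 factors)
= 1801152661463 (after 9 factors)
= 1801152661463

1801152661463


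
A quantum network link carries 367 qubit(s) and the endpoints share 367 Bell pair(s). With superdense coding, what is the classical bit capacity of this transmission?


Superdense coding allows 2 classical bits per shared entangled pair.
367 pair(s) -> 2 * 367 = 734 classical bits

734


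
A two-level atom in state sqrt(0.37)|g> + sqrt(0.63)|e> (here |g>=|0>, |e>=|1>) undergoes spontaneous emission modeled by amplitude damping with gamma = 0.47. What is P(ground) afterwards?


For amplitude damping with parameter gamma on state sqrt(a)|0> + sqrt(b)|1>:
alpha^2 = 0.37, beta^2 = 0.63
P(|0>) = alpha^2 + gamma * beta^2
= 0.37 + 0.47 * 0.63
= 0.37 + 0.2961
= 0.6661

0.6661


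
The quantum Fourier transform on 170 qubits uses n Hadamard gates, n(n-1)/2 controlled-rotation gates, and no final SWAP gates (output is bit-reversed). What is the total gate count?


Hadamard gates: 170
Controlled rotations: n*(n-1)/2 = 170*169/2 = 14365
SWAP gates: 0 (omitted)
Total = 170 + 14365
= 14535

14535


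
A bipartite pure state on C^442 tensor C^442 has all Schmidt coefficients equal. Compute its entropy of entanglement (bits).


For a maximally entangled state in d x d:
S = log2(d) = log2(442)
= 8.7879

8.7879


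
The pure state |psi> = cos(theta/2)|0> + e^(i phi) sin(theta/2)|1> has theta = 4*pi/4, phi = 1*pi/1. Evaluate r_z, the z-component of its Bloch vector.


theta = 3.1416, phi = 3.1416
r_z = cos(theta) = -1.0000

-1.0000


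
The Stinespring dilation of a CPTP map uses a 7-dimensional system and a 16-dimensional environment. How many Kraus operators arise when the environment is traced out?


Tracing out the environment in an orthonormal basis {|i>_E} gives Kraus operators K_i = <i|_E U |0>_E.
Number of Kraus operators = dim(H_env) = d_env
= 16

16


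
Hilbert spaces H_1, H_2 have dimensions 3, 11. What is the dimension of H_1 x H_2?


dim(H_1 x H_2) = 3 * 11
= 33

33


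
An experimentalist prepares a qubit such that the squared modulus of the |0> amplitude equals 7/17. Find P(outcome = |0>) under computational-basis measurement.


|alpha|^2 = 7/17 = 0.4118
|beta|^2 = 1 - 7/17 = 10/17 = 0.5882
P(|0>) = |alpha|^2 = 0.4118

0.4118


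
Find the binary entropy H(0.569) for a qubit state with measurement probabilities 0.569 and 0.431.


S = -p*log2(p) - (1-p)*log2(1-p)
p = 0.5690, 1-p = 0.4310
= -0.5690 * log2(0.5690) - 0.4310 * log2(0.4310)
= -(-0.4629) - (-0.5233)
= 0.9862

0.9862


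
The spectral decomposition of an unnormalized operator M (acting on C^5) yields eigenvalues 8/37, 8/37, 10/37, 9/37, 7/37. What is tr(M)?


tr(M) = sum of eigenvalues
= 8/37 + 8/37 + 10/37 + 9/37 + 7/37
= 42/37
= 1.1351

1.1351


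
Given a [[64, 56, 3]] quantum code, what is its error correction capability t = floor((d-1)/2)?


Code parameters: [[64, 56, 3]], distance d = 3.
Number of correctable errors = floor((d-1)/2)
= floor((3 - 1)/2)
= floor(2/2)
= 1

1


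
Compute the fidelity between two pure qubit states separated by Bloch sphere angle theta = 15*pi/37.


For states separated by angle theta on Bloch sphere:
F = cos^2(theta/2)
theta = 15*pi/37 = 1.2736
theta/2 = 0.6368
cos(theta/2) = 0.8040
F = 0.6464

0.6464


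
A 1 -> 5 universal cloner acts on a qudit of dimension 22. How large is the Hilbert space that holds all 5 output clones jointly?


Output space = H^(tensor 5) where dim(H) = 22
dim = 22^5
= 484 (after 2 factors)
= 10648 (after 3 factors)
= 234256 (after 4 factors)
= 5153632 (after 5 factors)
= 5153632

5153632


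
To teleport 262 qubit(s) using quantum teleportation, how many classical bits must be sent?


Quantum teleportation requires 2 classical bits per qubit teleported.
262 qubit(s) -> 2 * 262 = 524 classical bits

524


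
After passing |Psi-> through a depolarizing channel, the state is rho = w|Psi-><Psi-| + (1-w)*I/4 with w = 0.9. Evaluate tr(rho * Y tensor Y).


|Psi-> = (|01> - |10>)/sqrt(2)
For the pure Bell state, <Y_A Y_B> = -1 (Bell-state Pauli correlator).
The maximally-mixed part I/4 has tr(I/4 * P tensor P) = 0 for any traceless Pauli P.
So <Y_A Y_B>_rho = w * (-1) + (1 - w) * 0
= 0.9 * (-1)
= -0.9000

-0.9000


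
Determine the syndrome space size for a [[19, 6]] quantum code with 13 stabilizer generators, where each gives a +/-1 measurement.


Each stabilizer generator gives a binary (+1 or -1) measurement outcome.
With 13 independent generators:
Total syndromes = 2^13
= 8192

8192


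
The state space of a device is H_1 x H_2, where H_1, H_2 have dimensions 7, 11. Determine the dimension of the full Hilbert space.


dim(H_1 x H_2) = 7 * 11
= 77

77


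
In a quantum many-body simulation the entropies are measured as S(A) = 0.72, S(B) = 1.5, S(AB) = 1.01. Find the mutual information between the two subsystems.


I(A:B) = S(A) + S(B) - S(AB)
= 0.72 + 1.5 - 1.01
= 1.2100

1.2100


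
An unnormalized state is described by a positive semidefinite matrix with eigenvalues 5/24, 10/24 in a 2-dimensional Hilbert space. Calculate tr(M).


tr(M) = sum of eigenvalues
= 5/24 + 10/24
= 15/24
= 0.6250

0.6250


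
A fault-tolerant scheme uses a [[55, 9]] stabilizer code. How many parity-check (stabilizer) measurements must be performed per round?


For an [[n,k]] stabilizer code:
Number of stabilizer generators = n - k
= 55 - 9
= 46

46


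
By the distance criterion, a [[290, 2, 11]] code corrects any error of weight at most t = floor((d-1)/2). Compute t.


Code parameters: [[290, 2, 11]], distance d = 11.
Number of correctable errors = floor((d-1)/2)
= floor((11 - 1)/2)
= floor(10/2)
= 5

5


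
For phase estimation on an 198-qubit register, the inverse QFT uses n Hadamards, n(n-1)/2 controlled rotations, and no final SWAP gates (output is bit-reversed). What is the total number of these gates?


Hadamard gates: 198
Controlled rotations: n*(n-1)/2 = 198*197/2 = 19503
SWAP gates: 0 (omitted)
Total = 198 + 19503
= 19701

19701


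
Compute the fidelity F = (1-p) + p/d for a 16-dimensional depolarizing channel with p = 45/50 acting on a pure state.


F = (1-p) + p/d
= (1 - 0.9000) + 0.9000/16
= 0.1000 + 0.0563
= 0.1562

0.1562


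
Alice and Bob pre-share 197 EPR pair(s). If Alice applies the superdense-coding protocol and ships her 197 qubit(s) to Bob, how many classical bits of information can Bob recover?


Superdense coding allows 2 classical bits per shared entangled pair.
197 pair(s) -> 2 * 197 = 394 classical bits

394


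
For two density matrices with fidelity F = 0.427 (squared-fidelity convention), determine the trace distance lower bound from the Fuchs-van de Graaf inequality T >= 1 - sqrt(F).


Fuchs-van de Graaf (squared-fidelity convention): 1 - sqrt(F) <= T <= sqrt(1 - F).
Lower bound: T >= 1 - sqrt(F)
sqrt(F) = sqrt(0.427) = 0.6535
T >= 1 - 0.6535
T >= 0.3465

0.3465


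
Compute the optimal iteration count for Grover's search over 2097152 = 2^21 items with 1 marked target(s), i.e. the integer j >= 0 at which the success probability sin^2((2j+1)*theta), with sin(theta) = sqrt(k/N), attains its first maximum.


After j Grover iterations the success probability is P(j) = sin^2((2j+1)*theta), where sin(theta) = sqrt(k/N).
N = 2^21 = 2097152, k = 1
sin(theta) = sqrt(k/N) = 0.000690533966
theta = arcsin(sqrt(k/N)) = 0.0006905340209 rad
P(j) reaches its first maximum when (2j+1)*theta is as close as possible to pi/2, i.e. j = round(pi/(4*theta) - 1/2).
pi/(4*theta) - 1/2 = 1136.8779
(For comparison, the common estimate pi/4 * sqrt(N/k) = 1137.3780; the exact maximiser is used here.)
Optimal iterations = 1137

1137


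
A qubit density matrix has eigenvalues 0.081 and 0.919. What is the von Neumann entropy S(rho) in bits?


S = -p*log2(p) - (1-p)*log2(1-p)
p = 0.0810, 1-p = 0.9190
= -0.0810 * log2(0.0810) - 0.9190 * log2(0.9190)
= -(-0.2937) - (-0.1120)
= 0.4057

0.4057


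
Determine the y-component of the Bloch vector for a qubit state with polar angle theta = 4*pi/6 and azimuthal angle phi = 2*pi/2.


theta = 2.0944, phi = 3.1416
r_y = sin(theta)*sin(phi) = 0.8660 * 0.0000
r_y = 0.0000

0.0000


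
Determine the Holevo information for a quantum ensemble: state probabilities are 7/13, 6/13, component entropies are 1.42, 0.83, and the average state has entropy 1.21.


chi = S(rho) - sum_i p_i * S(rho_i)
Weighted entropy = 7/13 * 1.42 + 6/13 * 0.83
= 1.1477
chi = 1.21 - 1.1477
= 0.0623

0.0623


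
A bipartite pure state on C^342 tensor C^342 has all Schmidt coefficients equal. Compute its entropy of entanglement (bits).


For a maximally entangled state in d x d:
S = log2(d) = log2(342)
= 8.4179

8.4179


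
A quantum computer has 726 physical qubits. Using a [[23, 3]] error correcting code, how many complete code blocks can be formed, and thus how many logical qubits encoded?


Each code block uses 23 physical qubits for 3 logical qubit(s).
Number of complete blocks = floor(726 / 23) = 31
Logical qubits = 31 * 3
= 93

93


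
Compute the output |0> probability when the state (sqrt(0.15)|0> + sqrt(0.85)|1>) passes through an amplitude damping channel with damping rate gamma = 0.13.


For amplitude damping with parameter gamma on state sqrt(a)|0> + sqrt(b)|1>:
alpha^2 = 0.15, beta^2 = 0.85
P(|0>) = alpha^2 + gamma * beta^2
= 0.15 + 0.13 * 0.85
= 0.15 + 0.1105
= 0.2605

0.2605


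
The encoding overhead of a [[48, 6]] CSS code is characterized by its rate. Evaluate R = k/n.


Code rate R = k/n
= 6/48
= 0.1250

0.1250


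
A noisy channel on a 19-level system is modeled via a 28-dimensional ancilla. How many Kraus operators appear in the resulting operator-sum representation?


Tracing out the environment in an orthonormal basis {|i>_E} gives Kraus operators K_i = <i|_E U |0>_E.
Number of Kraus operators = dim(H_env) = d_env
= 28

28
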